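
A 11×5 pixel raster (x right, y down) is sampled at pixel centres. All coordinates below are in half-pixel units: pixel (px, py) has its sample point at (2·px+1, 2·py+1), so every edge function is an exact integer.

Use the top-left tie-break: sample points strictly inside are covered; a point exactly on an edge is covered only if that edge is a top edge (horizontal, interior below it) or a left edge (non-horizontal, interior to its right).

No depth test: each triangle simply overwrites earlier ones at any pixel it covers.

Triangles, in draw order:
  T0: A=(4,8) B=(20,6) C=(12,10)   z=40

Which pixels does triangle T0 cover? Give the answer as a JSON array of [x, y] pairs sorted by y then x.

T0:
  2·area = 48
  edge (4, 8)→(20, 6): d=(16,-2) top-left  bias=+0
  edge (20, 6)→(12, 10): d=(-8,4) right/bottom  bias=-1
  edge (12, 10)→(4, 8): d=(-8,-2) top-left  bias=+0
    (6,3)@(13, 7): e=[2,20,26] → X
    (7,3)@(15, 7): e=[6,12,30] → X
    (8,3)@(17, 7): e=[10,4,34] → X
    (9,3)@(19, 7): e=[14,-4,38] → .
    (4,4)@(9, 9): e=[26,20,2] → X
    (5,4)@(11, 9): e=[30,12,6] → X
    (7,4)@(15, 9): e=[38,-4,14] → .
    (8,4)@(17, 9): e=[42,-12,18] → .
  covered (6 px):
    . . . . . . . . . . .
    . . . . . . . . . . .
    . . . . . . . . . . .
    . . . . . . X X X . .
    . . . . X X X . . . .

Answer: [[6,3],[7,3],[8,3],[4,4],[5,4],[6,4]]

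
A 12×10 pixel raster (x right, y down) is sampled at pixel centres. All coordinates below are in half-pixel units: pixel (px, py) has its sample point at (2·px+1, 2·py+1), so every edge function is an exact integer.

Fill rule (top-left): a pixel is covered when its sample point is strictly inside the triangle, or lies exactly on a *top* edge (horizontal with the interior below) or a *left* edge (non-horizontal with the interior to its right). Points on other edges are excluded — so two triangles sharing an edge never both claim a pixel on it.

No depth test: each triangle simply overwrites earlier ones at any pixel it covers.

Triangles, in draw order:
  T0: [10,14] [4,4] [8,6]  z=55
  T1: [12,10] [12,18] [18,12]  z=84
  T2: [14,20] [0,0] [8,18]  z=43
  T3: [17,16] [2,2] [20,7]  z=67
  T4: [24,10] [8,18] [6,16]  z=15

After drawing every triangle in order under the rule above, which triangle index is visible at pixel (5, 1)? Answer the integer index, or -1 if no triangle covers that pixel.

T0:
  2·area = 28
  edge (10, 14)→(4, 4): d=(-6,-10) top-left  bias=+0
  edge (4, 4)→(8, 6): d=(4,2) right/bottom  bias=-1
  edge (8, 6)→(10, 14): d=(2,8) right/bottom  bias=-1
    (2,2)@(5, 5): e=[4,2,22] → #
    (3,2)@(7, 5): e=[24,-2,6] → ·
    (2,3)@(5, 7): e=[-8,10,26] → ·
    (3,3)@(7, 7): e=[12,6,10] → #
    (4,3)@(9, 7): e=[32,2,-6] → ·
    (3,4)@(7, 9): e=[0,14,14] → #  [on edge]
    (4,4)@(9, 9): e=[20,10,-2] → ·
    (3,5)@(7, 11): e=[-12,22,18] → ·
    (4,5)@(9, 11): e=[8,18,2] → #
    (5,5)@(11, 11): e=[28,14,-14] → ·
    (4,6)@(9, 13): e=[-4,26,6] → ·
    (6,9)@(13, 19): e=[0,42,-14] → ·  [on edge]
  covered (4 px):
    · · · · · · · · · · · ·
    · · · · · · · · · · · ·
    · · # · · · · · · · · ·
    · · · # · · · · · · · ·
    · · · # · · · · · · · ·
    · · · · # · · · · · · ·
    · · · · · · · · · · · ·
    · · · · · · · · · · · ·
    · · · · · · · · · · · ·
    · · · · · · · · · · · ·
T1:
  2·area = 48  (B↔C swapped to make it positive)
  edge (12, 10)→(18, 12): d=(6,2) right/bottom  bias=-1
  edge (18, 12)→(12, 18): d=(-6,6) right/bottom  bias=-1
  edge (12, 18)→(12, 10): d=(0,-8) top-left  bias=+0
    (1,3)@(3, 7): e=[0,120,-72] → ·  [on edge]
    (11,3)@(23, 7): e=[-40,0,88] → ·  [on edge]
    (4,4)@(9, 9): e=[0,72,-24] → ·  [on edge]
    (10,4)@(21, 9): e=[-24,0,72] → ·  [on edge]
    (6,5)@(13, 11): e=[4,36,8] → #
    (7,5)@(15, 11): e=[0,24,24] → ·  [on edge]
    (9,5)@(19, 11): e=[-8,0,56] → ·  [on edge]
    (6,6)@(13, 13): e=[16,24,8] → #
    (7,6)@(15, 13): e=[12,12,24] → #
    (8,6)@(17, 13): e=[8,0,40] → ·  [on edge]
    (10,6)@(21, 13): e=[0,-24,72] → ·  [on edge]
    (6,7)@(13, 15): e=[28,12,8] → #
    (7,7)@(15, 15): e=[24,0,24] → ·  [on edge]
    (6,8)@(13, 17): e=[40,0,8] → ·  [on edge]
    (5,9)@(11, 19): e=[56,0,-8] → ·  [on edge]
  covered (4 px):
    · · · · · · · · · · · ·
    · · · · · · · · · · · ·
    · · · · · · · · · · · ·
    · · · · · · · · · · · ·
    · · · · · · · · · · · ·
    · · · · · · # · · · · ·
    · · · · · · # # · · · ·
    · · · · · · # · · · · ·
    · · · · · · · · · · · ·
    · · · · · · · · · · · ·
T2:
  2·area = 92  (B↔C swapped to make it positive)
  edge (14, 20)→(8, 18): d=(-6,-2) top-left  bias=+0
  edge (8, 18)→(0, 0): d=(-8,-18) top-left  bias=+0
  edge (0, 0)→(14, 20): d=(14,20) right/bottom  bias=-1
    (1,2)@(3, 5): e=[68,14,10] → #
    (2,2)@(5, 5): e=[72,50,-30] → ·
    (1,3)@(3, 7): e=[56,-2,38] → ·
    (2,4)@(5, 9): e=[48,18,26] → #
    (3,4)@(7, 9): e=[52,54,-14] → ·
    (2,5)@(5, 11): e=[36,2,54] → #
    (3,5)@(7, 11): e=[40,38,14] → #
    (4,5)@(9, 11): e=[44,74,-26] → ·
    (2,6)@(5, 13): e=[24,-14,82] → ·
    (3,6)@(7, 13): e=[28,22,42] → #
    (4,6)@(9, 13): e=[32,58,2] → #
    (5,6)@(11, 13): e=[36,94,-38] → ·
    (2,8)@(5, 17): e=[0,-46,138] → ·  [on edge]
    (5,9)@(11, 19): e=[0,46,46] → #  [on edge]
  covered (12 px):
    · · · · · · · · · · · ·
    · · · · · · · · · · · ·
    · # · · · · · · · · · ·
    · · · · · · · · · · · ·
    · · # · · · · · · · · ·
    · · # # · · · · · · · ·
    · · · # # · · · · · · ·
    · · · # # · · · · · · ·
    · · · · # # · · · · · ·
    · · · · · # # · · · · ·
T3:
  2·area = 177
  edge (17, 16)→(2, 2): d=(-15,-14) top-left  bias=+0
  edge (2, 2)→(20, 7): d=(18,5) right/bottom  bias=-1
  edge (20, 7)→(17, 16): d=(-3,9) right/bottom  bias=-1
    (2,1)@(5, 3): e=[27,3,147] → #
    (3,1)@(7, 3): e=[55,-7,129] → ·
    (2,2)@(5, 5): e=[-3,39,141] → ·
    (3,2)@(7, 5): e=[25,29,123] → #
    (4,2)@(9, 5): e=[53,19,105] → #
    (5,2)@(11, 5): e=[81,9,87] → #
    (6,2)@(13, 5): e=[109,-1,69] → ·
    (3,3)@(7, 7): e=[-5,65,117] → ·
    (4,3)@(9, 7): e=[23,55,99] → #
    (6,3)@(13, 7): e=[79,35,63] → #
    (7,3)@(15, 7): e=[107,25,45] → #
    (8,3)@(17, 7): e=[135,15,27] → #
  covered (21 px):
    · · · · · · · · · · · ·
    · · # · · · · · · · · ·
    · · · # # # · · · · · ·
    · · · · # # # # # # · ·
    · · · · · # # # # # · ·
    · · · · · · # # # · · ·
    · · · · · · · # # · · ·
    · · · · · · · · # · · ·
    · · · · · · · · · · · ·
    · · · · · · · · · · · ·
T4:
  2·area = 48
  edge (24, 10)→(8, 18): d=(-16,8) right/bottom  bias=-1
  edge (8, 18)→(6, 16): d=(-2,-2) top-left  bias=+0
  edge (6, 16)→(24, 10): d=(18,-6) top-left  bias=+0
    (0,5)@(1, 11): e=[168,0,-120] → ·  [on edge]
    (10,5)@(21, 11): e=[8,40,0] → #  [on edge]
    (11,5)@(23, 11): e=[-8,44,12] → ·
    (1,6)@(3, 13): e=[120,0,-72] → ·  [on edge]
    (7,6)@(15, 13): e=[24,24,0] → #  [on edge]
    (8,6)@(17, 13): e=[8,28,12] → #
    (9,6)@(19, 13): e=[-8,32,24] → ·
    (10,6)@(21, 13): e=[-24,36,36] → ·
    (2,7)@(5, 15): e=[72,0,-24] → ·  [on edge]
    (4,7)@(9, 15): e=[40,8,0] → #  [on edge]
    (5,7)@(11, 15): e=[24,12,12] → #
    (6,7)@(13, 15): e=[8,16,24] → #
    (1,8)@(3, 17): e=[56,-8,0] → ·  [on edge]
    (3,8)@(7, 17): e=[24,0,24] → #  [on edge]
    (4,9)@(9, 19): e=[-24,0,72] → ·  [on edge]
  covered (8 px):
    · · · · · · · · · · · ·
    · · · · · · · · · · · ·
    · · · · · · · · · · · ·
    · · · · · · · · · · · ·
    · · · · · · · · · · · ·
    · · · · · · · · · · # ·
    · · · · · · · # # · · ·
    · · · · # # # · · · · ·
    · · · # # · · · · · · ·
    · · · · · · · · · · · ·

Z-buffer (winner per pixel, '.' = empty):
  . . . . . . . . . . . .
  . . 3 . . . . . . . . .
  . 2 0 3 3 3 . . . . . .
  . . . 0 3 3 3 3 3 3 . .
  . . 2 0 . 3 3 3 3 3 . .
  . . 2 2 0 . 3 3 3 . 4 .
  . . . 2 2 . 1 4 4 . . .
  . . . 2 4 4 4 . 3 . . .
  . . . 4 4 2 . . . . . .
  . . . . . 2 2 . . . . .

Final: -1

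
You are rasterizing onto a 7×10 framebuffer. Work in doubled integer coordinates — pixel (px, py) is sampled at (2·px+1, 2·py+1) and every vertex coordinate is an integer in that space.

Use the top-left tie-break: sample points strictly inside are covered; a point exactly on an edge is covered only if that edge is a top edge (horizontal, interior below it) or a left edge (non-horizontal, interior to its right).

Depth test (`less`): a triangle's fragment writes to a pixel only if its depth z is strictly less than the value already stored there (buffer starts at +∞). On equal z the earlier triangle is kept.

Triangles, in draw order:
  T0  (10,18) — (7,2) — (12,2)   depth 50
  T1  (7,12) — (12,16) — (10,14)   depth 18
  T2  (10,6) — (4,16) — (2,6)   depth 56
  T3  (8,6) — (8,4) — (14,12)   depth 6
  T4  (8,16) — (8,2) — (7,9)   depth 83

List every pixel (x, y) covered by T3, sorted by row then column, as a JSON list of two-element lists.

T0:
  2·area = 80
  edge (10, 18)→(7, 2): d=(-3,-16) top-left  bias=+0
  edge (7, 2)→(12, 2): d=(5,0) top-left  bias=+0
  edge (12, 2)→(10, 18): d=(-2,16) right/bottom  bias=-1
    (4,1)@(9, 3): e=[29,5,46] → X
    (5,1)@(11, 3): e=[61,5,14] → X
    (6,1)@(13, 3): e=[93,5,-18] → .
    (4,2)@(9, 5): e=[23,15,42] → X
    (6,2)@(13, 5): e=[87,15,-22] → .
    (4,3)@(9, 7): e=[17,25,38] → X
    (6,3)@(13, 7): e=[81,25,-26] → .
    (4,4)@(9, 9): e=[11,35,34] → X
    (6,4)@(13, 9): e=[75,35,-30] → .
    (4,5)@(9, 11): e=[5,45,30] → X
    (5,5)@(11, 11): e=[37,45,-2] → .
    (4,6)@(9, 13): e=[-1,55,26] → .
  covered (9 px):
    . . . . . . .
    . . . . X X .
    . . . . X X .
    . . . . X X .
    . . . . X X .
    . . . . X . .
    . . . . . . .
    . . . . . . .
    . . . . . . .
    . . . . . . .
T1:
  2·area = 2  (B↔C swapped to make it positive)
  edge (7, 12)→(10, 14): d=(3,2) right/bottom  bias=-1
  edge (10, 14)→(12, 16): d=(2,2) right/bottom  bias=-1
  edge (12, 16)→(7, 12): d=(-5,-4) top-left  bias=+0
    (0,2)@(1, 5): e=[-9,0,11] → .  [on edge]
    (1,3)@(3, 7): e=[-7,0,9] → .  [on edge]
    (2,4)@(5, 9): e=[-5,0,7] → .  [on edge]
    (3,5)@(7, 11): e=[-3,0,5] → .  [on edge]
    (4,6)@(9, 13): e=[-1,0,3] → .  [on edge]
    (5,7)@(11, 15): e=[1,0,1] → .  [on edge]
    (6,8)@(13, 17): e=[3,0,-1] → .  [on edge]
  covered (0 px):
    . . . . . . .
    . . . . . . .
    . . . . . . .
    . . . . . . .
    . . . . . . .
    . . . . . . .
    . . . . . . .
    . . . . . . .
    . . . . . . .
    . . . . . . .
T2:
  2·area = 80
  edge (10, 6)→(4, 16): d=(-6,10) right/bottom  bias=-1
  edge (4, 16)→(2, 6): d=(-2,-10) top-left  bias=+0
  edge (2, 6)→(10, 6): d=(8,0) top-left  bias=+0
    (0,0)@(1, 1): e=[120,0,-40] → .  [on edge]
    (6,0)@(13, 1): e=[0,120,-40] → .  [on edge]
    (1,3)@(3, 7): e=[64,8,8] → X
    (2,3)@(5, 7): e=[44,28,8] → X
    (3,3)@(7, 7): e=[24,48,8] → X
    (4,3)@(9, 7): e=[4,68,8] → X
    (5,3)@(11, 7): e=[-16,88,8] → .
    (1,4)@(3, 9): e=[52,4,24] → X
    (4,4)@(9, 9): e=[-8,64,24] → .
    (1,5)@(3, 11): e=[40,0,40] → X  [on edge]
    (3,5)@(7, 11): e=[0,40,40] → .  [on edge]
    (1,6)@(3, 13): e=[28,-4,56] → .
  covered (10 px):
    . . . . . . .
    . . . . . . .
    . . . . . . .
    . X X X X . .
    . X X X . . .
    . X X . . . .
    . . X . . . .
    . . . . . . .
    . . . . . . .
    . . . . . . .
T3:
  2·area = 12
  edge (8, 6)→(8, 4): d=(0,-2) top-left  bias=+0
  edge (8, 4)→(14, 12): d=(6,8) right/bottom  bias=-1
  edge (14, 12)→(8, 6): d=(-6,-6) top-left  bias=+0
    (1,0)@(3, 1): e=[-10,22,0] → .  [on edge]
    (2,1)@(5, 3): e=[-6,18,0] → .  [on edge]
    (3,2)@(7, 5): e=[-2,14,0] → .  [on edge]
    (4,3)@(9, 7): e=[2,10,0] → X  [on edge]
    (5,3)@(11, 7): e=[6,-6,12] → .
    (4,4)@(9, 9): e=[2,22,-12] → .
    (5,4)@(11, 9): e=[6,6,0] → X  [on edge]
    (6,4)@(13, 9): e=[10,-10,12] → .
    (5,5)@(11, 11): e=[6,18,-12] → .
    (6,5)@(13, 11): e=[10,2,0] → X  [on edge]
    (6,6)@(13, 13): e=[10,14,-12] → .
  covered (3 px):
    . . . . . . .
    . . . . . . .
    . . . . . . .
    . . . . X . .
    . . . . . X .
    . . . . . . X
    . . . . . . .
    . . . . . . .
    . . . . . . .
    . . . . . . .
T4:
  2·area = 14  (B↔C swapped to make it positive)
  edge (8, 16)→(7, 9): d=(-1,-7) top-left  bias=+0
  edge (7, 9)→(8, 2): d=(1,-7) top-left  bias=+0
  edge (8, 2)→(8, 16): d=(0,14) right/bottom  bias=-1
    (3,4)@(7, 9): e=[0,0,14] → X  [on edge]
    (4,4)@(9, 9): e=[14,14,-14] → .
    (3,5)@(7, 11): e=[-2,2,14] → .
  covered (1 px):
    . . . . . . .
    . . . . . . .
    . . . . . . .
    . . . . . . .
    . . . X . . .
    . . . . . . .
    . . . . . . .
    . . . . . . .
    . . . . . . .
    . . . . . . .

Final: [[4,3],[5,4],[6,5]]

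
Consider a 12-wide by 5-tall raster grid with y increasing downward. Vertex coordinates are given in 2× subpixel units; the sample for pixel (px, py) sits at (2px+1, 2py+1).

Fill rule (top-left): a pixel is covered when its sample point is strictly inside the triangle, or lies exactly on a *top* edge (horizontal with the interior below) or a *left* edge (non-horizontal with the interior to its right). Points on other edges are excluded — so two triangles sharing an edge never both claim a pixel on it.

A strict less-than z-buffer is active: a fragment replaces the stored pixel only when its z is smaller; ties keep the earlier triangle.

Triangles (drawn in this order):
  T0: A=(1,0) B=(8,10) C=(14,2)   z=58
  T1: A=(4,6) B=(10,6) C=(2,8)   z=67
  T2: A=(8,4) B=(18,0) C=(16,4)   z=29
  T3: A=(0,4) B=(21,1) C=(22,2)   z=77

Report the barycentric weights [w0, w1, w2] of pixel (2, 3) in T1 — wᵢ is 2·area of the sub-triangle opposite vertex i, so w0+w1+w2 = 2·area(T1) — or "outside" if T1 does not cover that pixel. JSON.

T0:
  2·area = 116  (B↔C swapped to make it positive)
  edge (1, 0)→(14, 2): d=(13,2) right/bottom  bias=-1
  edge (14, 2)→(8, 10): d=(-6,8) right/bottom  bias=-1
  edge (8, 10)→(1, 0): d=(-7,-10) top-left  bias=+0
    (1,0)@(3, 1): e=[9,94,13] → X
    (2,0)@(5, 1): e=[5,78,33] → X
    (3,0)@(7, 1): e=[1,62,53] → X
    (4,0)@(9, 1): e=[-3,46,73] → .
    (1,1)@(3, 3): e=[35,82,-1] → .
    (2,1)@(5, 3): e=[31,66,19] → X
    (4,1)@(9, 3): e=[23,34,59] → X
    (5,1)@(11, 3): e=[19,18,79] → X
    (6,1)@(13, 3): e=[15,2,99] → X
    (7,1)@(15, 3): e=[11,-14,119] → .
    (2,2)@(5, 5): e=[57,54,5] → X
    (6,2)@(13, 5): e=[41,-10,85] → .
  covered (14 px):
    . X X X . . . . . . . .
    . . X X X X X . . . . .
    . . X X X X . . . . . .
    . . . X X . . . . . . .
    . . . . . . . . . . . .
T1:
  2·area = 12
  edge (4, 6)→(10, 6): d=(6,0) top-left  bias=+0
  edge (10, 6)→(2, 8): d=(-8,2) right/bottom  bias=-1
  edge (2, 8)→(4, 6): d=(2,-2) top-left  bias=+0
    (4,0)@(9, 1): e=[-30,42,0] → .  [on edge]
    (3,1)@(7, 3): e=[-18,30,0] → .  [on edge]
    (2,2)@(5, 5): e=[-6,18,0] → .  [on edge]
    (1,3)@(3, 7): e=[6,6,0] → X  [on edge]
    (2,3)@(5, 7): e=[6,2,4] → X
    (3,3)@(7, 7): e=[6,-2,8] → .
    (0,4)@(1, 9): e=[18,-6,0] → .  [on edge]
    (1,4)@(3, 9): e=[18,-10,4] → .
    (2,4)@(5, 9): e=[18,-14,8] → .
  covered (2 px):
    . . . . . . . . . . . .
    . . . . . . . . . . . .
    . . . . . . . . . . . .
    . X X . . . . . . . . .
    . . . . . . . . . . . .
T2:
  2·area = 32
  edge (8, 4)→(18, 0): d=(10,-4) top-left  bias=+0
  edge (18, 0)→(16, 4): d=(-2,4) right/bottom  bias=-1
  edge (16, 4)→(8, 4): d=(-8,0) right/bottom  bias=-1
    (8,0)@(17, 1): e=[6,2,24] → X
    (9,0)@(19, 1): e=[14,-6,24] → .
    (5,1)@(11, 3): e=[2,22,8] → X
    (6,1)@(13, 3): e=[10,14,8] → X
    (7,1)@(15, 3): e=[18,6,8] → X
    (8,1)@(17, 3): e=[26,-2,8] → .
    (5,2)@(11, 5): e=[22,18,-8] → .
    (6,2)@(13, 5): e=[30,10,-8] → .
    (7,2)@(15, 5): e=[38,2,-8] → .
  covered (4 px):
    . . . . . . . . X . . .
    . . . . . X X X . . . .
    . . . . . . . . . . . .
    . . . . . . . . . . . .
    . . . . . . . . . . . .
T3:
  2·area = 24
  edge (0, 4)→(21, 1): d=(21,-3) top-left  bias=+0
  edge (21, 1)→(22, 2): d=(1,1) right/bottom  bias=-1
  edge (22, 2)→(0, 4): d=(-22,2) right/bottom  bias=-1
    (10,0)@(21, 1): e=[0,0,24] → .  [on edge]
    (3,1)@(7, 3): e=[0,16,8] → X  [on edge]
    (4,1)@(9, 3): e=[6,14,4] → X
    (5,1)@(11, 3): e=[12,12,0] → .  [on edge]
    (11,1)@(23, 3): e=[48,0,-24] → .  [on edge]
    (3,2)@(7, 5): e=[42,18,-36] → .
    (4,2)@(9, 5): e=[48,16,-40] → .
  covered (2 px):
    . . . . . . . . . . . .
    . . . X X . . . . . . .
    . . . . . . . . . . . .
    . . . . . . . . . . . .
    . . . . . . . . . . . .

Answer: [2,4,6]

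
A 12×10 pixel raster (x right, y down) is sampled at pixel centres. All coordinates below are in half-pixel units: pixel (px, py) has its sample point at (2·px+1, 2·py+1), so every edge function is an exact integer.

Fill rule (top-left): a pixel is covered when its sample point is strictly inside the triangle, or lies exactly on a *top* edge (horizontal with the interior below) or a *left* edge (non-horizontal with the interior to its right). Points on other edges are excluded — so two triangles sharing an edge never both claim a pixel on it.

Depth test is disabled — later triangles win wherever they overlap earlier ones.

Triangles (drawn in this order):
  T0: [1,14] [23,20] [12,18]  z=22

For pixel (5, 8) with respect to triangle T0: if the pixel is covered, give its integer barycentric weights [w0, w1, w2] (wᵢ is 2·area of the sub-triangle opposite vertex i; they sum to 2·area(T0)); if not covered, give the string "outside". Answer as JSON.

T0:
  2·area = 22
  edge (1, 14)→(23, 20): d=(22,6) right/bottom  bias=-1
  edge (23, 20)→(12, 18): d=(-11,-2) top-left  bias=+0
  edge (12, 18)→(1, 14): d=(-11,-4) top-left  bias=+0
    (5,8)@(11, 17): e=[6,9,7] → #
    (6,8)@(13, 17): e=[-6,13,15] → ·
    (5,9)@(11, 19): e=[50,-13,-15] → ·
    (9,9)@(19, 19): e=[2,3,17] → #
    (10,9)@(21, 19): e=[-10,7,25] → ·
  covered (2 px):
    · · · · · · · · · · · ·
    · · · · · · · · · · · ·
    · · · · · · · · · · · ·
    · · · · · · · · · · · ·
    · · · · · · · · · · · ·
    · · · · · · · · · · · ·
    · · · · · · · · · · · ·
    · · · · · · · · · · · ·
    · · · · · # · · · · · ·
    · · · · · · · · · # · ·

Answer: [9,7,6]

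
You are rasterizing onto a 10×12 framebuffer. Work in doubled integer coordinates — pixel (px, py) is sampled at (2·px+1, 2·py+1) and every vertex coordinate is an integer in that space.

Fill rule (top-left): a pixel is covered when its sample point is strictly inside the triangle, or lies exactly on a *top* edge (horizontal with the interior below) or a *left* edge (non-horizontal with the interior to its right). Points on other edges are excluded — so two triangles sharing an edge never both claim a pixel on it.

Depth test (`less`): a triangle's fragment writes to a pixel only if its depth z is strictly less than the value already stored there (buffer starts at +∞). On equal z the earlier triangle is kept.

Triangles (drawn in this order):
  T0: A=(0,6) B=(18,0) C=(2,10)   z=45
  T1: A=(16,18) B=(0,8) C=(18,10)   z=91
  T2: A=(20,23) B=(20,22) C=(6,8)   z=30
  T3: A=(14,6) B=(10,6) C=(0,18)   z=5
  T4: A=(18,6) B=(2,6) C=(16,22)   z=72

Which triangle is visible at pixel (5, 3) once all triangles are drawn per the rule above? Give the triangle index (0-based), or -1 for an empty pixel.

T0:
  2·area = 84
  edge (0, 6)→(18, 0): d=(18,-6) top-left  bias=+0
  edge (18, 0)→(2, 10): d=(-16,10) right/bottom  bias=-1
  edge (2, 10)→(0, 6): d=(-2,-4) top-left  bias=+0
    (7,0)@(15, 1): e=[0,14,70] → #  [on edge]
    (8,0)@(17, 1): e=[12,-6,78] → ·
    (4,1)@(9, 3): e=[0,42,42] → #  [on edge]
    (5,1)@(11, 3): e=[12,22,50] → #
    (6,1)@(13, 3): e=[24,2,58] → #
    (7,1)@(15, 3): e=[36,-18,66] → ·
    (1,2)@(3, 5): e=[0,70,14] → #  [on edge]
    (2,2)@(5, 5): e=[12,50,22] → #
    (3,2)@(7, 5): e=[24,30,30] → #
    (5,2)@(11, 5): e=[48,-10,46] → ·
    (6,2)@(13, 5): e=[60,-30,54] → ·
    (0,3)@(1, 7): e=[24,58,2] → #
  covered (12 px):
    · · · · · · · # · ·
    · · · · # # # · · ·
    · # # # # · · · · ·
    # # # · · · · · · ·
    · # · · · · · · · ·
    · · · · · · · · · ·
    · · · · · · · · · ·
    · · · · · · · · · ·
    · · · · · · · · · ·
    · · · · · · · · · ·
    · · · · · · · · · ·
    · · · · · · · · · ·
T1:
  2·area = 148
  edge (16, 18)→(0, 8): d=(-16,-10) top-left  bias=+0
  edge (0, 8)→(18, 10): d=(18,2) right/bottom  bias=-1
  edge (18, 10)→(16, 18): d=(-2,8) right/bottom  bias=-1
    (1,4)@(3, 9): e=[14,12,122] → #
    (2,4)@(5, 9): e=[34,8,106] → #
    (3,4)@(7, 9): e=[54,4,90] → #
    (4,4)@(9, 9): e=[74,0,74] → ·  [on edge]
    (1,5)@(3, 11): e=[-18,48,118] → ·
    (2,5)@(5, 11): e=[2,44,102] → #
    (4,5)@(9, 11): e=[42,36,70] → #
    (5,5)@(11, 11): e=[62,32,54] → #
    (6,5)@(13, 11): e=[82,28,38] → #
    (7,5)@(15, 11): e=[102,24,22] → #
    (8,5)@(17, 11): e=[122,20,6] → #
    (9,5)@(19, 11): e=[142,16,-10] → ·
  covered (18 px):
    · · · · · · · · · ·
    · · · · · · · · · ·
    · · · · · · · · · ·
    · · · · · · · · · ·
    · # # # · · · · · ·
    · · # # # # # # # ·
    · · · · # # # # # ·
    · · · · · · # # · ·
    · · · · · · · # · ·
    · · · · · · · · · ·
    · · · · · · · · · ·
    · · · · · · · · · ·
T2:
  2·area = 14  (B↔C swapped to make it positive)
  edge (20, 23)→(6, 8): d=(-14,-15) top-left  bias=+0
  edge (6, 8)→(20, 22): d=(14,14) right/bottom  bias=-1
  edge (20, 22)→(20, 23): d=(0,1) right/bottom  bias=-1
    (0,1)@(1, 3): e=[-5,0,19] → ·  [on edge]
    (1,2)@(3, 5): e=[-3,0,17] → ·  [on edge]
    (2,3)@(5, 7): e=[-1,0,15] → ·  [on edge]
    (3,4)@(7, 9): e=[1,0,13] → ·  [on edge]
    (4,5)@(9, 11): e=[3,0,11] → ·  [on edge]
    (5,6)@(11, 13): e=[5,0,9] → ·  [on edge]
    (6,7)@(13, 15): e=[7,0,7] → ·  [on edge]
    (7,8)@(15, 17): e=[9,0,5] → ·  [on edge]
    (8,9)@(17, 19): e=[11,0,3] → ·  [on edge]
    (9,10)@(19, 21): e=[13,0,1] → ·  [on edge]
  covered (0 px):
    · · · · · · · · · ·
    · · · · · · · · · ·
    · · · · · · · · · ·
    · · · · · · · · · ·
    · · · · · · · · · ·
    · · · · · · · · · ·
    · · · · · · · · · ·
    · · · · · · · · · ·
    · · · · · · · · · ·
    · · · · · · · · · ·
    · · · · · · · · · ·
    · · · · · · · · · ·
T3:
  2·area = 48  (B↔C swapped to make it positive)
  edge (14, 6)→(0, 18): d=(-14,12) right/bottom  bias=-1
  edge (0, 18)→(10, 6): d=(10,-12) top-left  bias=+0
  edge (10, 6)→(14, 6): d=(4,0) top-left  bias=+0
    (5,3)@(11, 7): e=[22,22,4] → #
    (6,3)@(13, 7): e=[-2,46,4] → ·
    (4,4)@(9, 9): e=[18,18,12] → #
    (5,4)@(11, 9): e=[-6,42,12] → ·
    (3,5)@(7, 11): e=[14,14,20] → #
    (4,5)@(9, 11): e=[-10,38,20] → ·
    (2,6)@(5, 13): e=[10,10,28] → #
    (3,6)@(7, 13): e=[-14,34,28] → ·
    (1,7)@(3, 15): e=[6,6,36] → #
    (2,7)@(5, 15): e=[-18,30,36] → ·
    (0,8)@(1, 17): e=[2,2,44] → #
    (1,8)@(3, 17): e=[-22,26,44] → ·
  covered (6 px):
    · · · · · · · · · ·
    · · · · · · · · · ·
    · · · · · · · · · ·
    · · · · · # · · · ·
    · · · · # · · · · ·
    · · · # · · · · · ·
    · · # · · · · · · ·
    · # · · · · · · · ·
    # · · · · · · · · ·
    · · · · · · · · · ·
    · · · · · · · · · ·
    · · · · · · · · · ·
T4:
  2·area = 256  (B↔C swapped to make it positive)
  edge (18, 6)→(16, 22): d=(-2,16) right/bottom  bias=-1
  edge (16, 22)→(2, 6): d=(-14,-16) top-left  bias=+0
  edge (2, 6)→(18, 6): d=(16,0) top-left  bias=+0
    (1,3)@(3, 7): e=[238,2,16] → #
    (2,3)@(5, 7): e=[206,34,16] → #
    (3,3)@(7, 7): e=[174,66,16] → #
    (4,3)@(9, 7): e=[142,98,16] → #
    (5,3)@(11, 7): e=[110,130,16] → #
    (6,3)@(13, 7): e=[78,162,16] → #
    (7,3)@(15, 7): e=[46,194,16] → #
    (8,3)@(17, 7): e=[14,226,16] → #
    (9,3)@(19, 7): e=[-18,258,16] → ·
    (1,4)@(3, 9): e=[234,-26,48] → ·
    (2,4)@(5, 9): e=[202,6,48] → #
    (9,4)@(19, 9): e=[-22,230,48] → ·
  covered (32 px):
    · · · · · · · · · ·
    · · · · · · · · · ·
    · · · · · · · · · ·
    · # # # # # # # # ·
    · · # # # # # # # ·
    · · · # # # # # # ·
    · · · · # # # # # ·
    · · · · · # # # · ·
    · · · · · · # # · ·
    · · · · · · · # · ·
    · · · · · · · · · ·
    · · · · · · · · · ·

Z-buffer (winner per pixel, '.' = empty):
  . . . . . . . 0 . .
  . . . . 0 0 0 . . .
  . 0 0 0 0 . . . . .
  0 0 0 4 4 3 4 4 4 .
  . 0 4 4 3 4 4 4 4 .
  . . 1 3 4 4 4 4 4 .
  . . 3 . 4 4 4 4 4 .
  . 3 . . . 4 4 4 . .
  3 . . . . . 4 4 . .
  . . . . . . . 4 . .
  . . . . . . . . . .
  . . . . . . . . . .

Final: 3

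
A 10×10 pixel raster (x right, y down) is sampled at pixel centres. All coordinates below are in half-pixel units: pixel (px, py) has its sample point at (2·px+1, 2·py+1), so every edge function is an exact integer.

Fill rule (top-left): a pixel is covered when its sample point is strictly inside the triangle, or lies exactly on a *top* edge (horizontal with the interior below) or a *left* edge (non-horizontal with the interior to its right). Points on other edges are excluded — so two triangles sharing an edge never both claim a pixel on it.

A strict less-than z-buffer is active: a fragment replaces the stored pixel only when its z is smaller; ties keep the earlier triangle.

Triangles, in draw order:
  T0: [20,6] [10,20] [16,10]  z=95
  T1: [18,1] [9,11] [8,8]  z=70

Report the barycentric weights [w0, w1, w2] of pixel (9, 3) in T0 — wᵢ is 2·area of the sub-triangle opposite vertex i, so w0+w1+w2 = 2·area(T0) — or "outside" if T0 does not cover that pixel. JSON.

T0:
  2·area = 16
  edge (20, 6)→(10, 20): d=(-10,14) right/bottom  bias=-1
  edge (10, 20)→(16, 10): d=(6,-10) top-left  bias=+0
  edge (16, 10)→(20, 6): d=(4,-4) top-left  bias=+0
    (9,2)@(19, 5): e=[24,0,-8] → ·  [on edge]
    (9,3)@(19, 7): e=[4,12,0] → #  [on edge]
    (8,4)@(17, 9): e=[12,4,0] → #  [on edge]
    (9,4)@(19, 9): e=[-16,24,8] → ·
    (7,5)@(15, 11): e=[20,-4,0] → ·  [on edge]
    (8,5)@(17, 11): e=[-8,16,8] → ·
    (6,6)@(13, 13): e=[28,-12,0] → ·  [on edge]
    (7,6)@(15, 13): e=[0,8,8] → ·  [on edge]
    (5,7)@(11, 15): e=[36,-20,0] → ·  [on edge]
    (6,7)@(13, 15): e=[8,0,8] → #  [on edge]
    (7,7)@(15, 15): e=[-20,20,16] → ·
    (4,8)@(9, 17): e=[44,-28,0] → ·  [on edge]
    (3,9)@(7, 19): e=[52,-36,0] → ·  [on edge]
  covered (3 px):
    · · · · · · · · · ·
    · · · · · · · · · ·
    · · · · · · · · · ·
    · · · · · · · · · #
    · · · · · · · · # ·
    · · · · · · · · · ·
    · · · · · · · · · ·
    · · · · · · # · · ·
    · · · · · · · · · ·
    · · · · · · · · · ·
T1:
  2·area = 37
  edge (18, 1)→(9, 11): d=(-9,10) right/bottom  bias=-1
  edge (9, 11)→(8, 8): d=(-1,-3) top-left  bias=+0
  edge (8, 8)→(18, 1): d=(10,-7) top-left  bias=+0
    (3,2)@(7, 5): e=[74,0,-37] → ·  [on edge]
    (6,2)@(13, 5): e=[14,18,5] → #
    (7,2)@(15, 5): e=[-6,24,19] → ·
    (5,3)@(11, 7): e=[16,10,11] → #
    (6,3)@(13, 7): e=[-4,16,25] → ·
    (4,4)@(9, 9): e=[18,2,17] → #
    (5,4)@(11, 9): e=[-2,8,31] → ·
    (4,5)@(9, 11): e=[0,0,37] → ·  [on edge]
    (5,8)@(11, 17): e=[-74,0,111] → ·  [on edge]
  covered (3 px):
    · · · · · · · · · ·
    · · · · · · · · · ·
    · · · · · · # · · ·
    · · · · · # · · · ·
    · · · · # · · · · ·
    · · · · · · · · · ·
    · · · · · · · · · ·
    · · · · · · · · · ·
    · · · · · · · · · ·
    · · · · · · · · · ·

Final: [12,0,4]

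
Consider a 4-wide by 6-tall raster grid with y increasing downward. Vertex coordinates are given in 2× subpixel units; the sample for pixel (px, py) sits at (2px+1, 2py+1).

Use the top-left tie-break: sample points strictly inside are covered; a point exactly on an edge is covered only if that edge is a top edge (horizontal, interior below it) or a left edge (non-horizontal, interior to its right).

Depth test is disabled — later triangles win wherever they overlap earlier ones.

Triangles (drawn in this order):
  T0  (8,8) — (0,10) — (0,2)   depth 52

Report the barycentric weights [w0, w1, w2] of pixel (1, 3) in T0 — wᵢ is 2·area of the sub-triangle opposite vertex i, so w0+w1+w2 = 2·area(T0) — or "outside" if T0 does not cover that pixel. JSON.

T0:
  2·area = 64
  edge (8, 8)→(0, 10): d=(-8,2) right/bottom  bias=-1
  edge (0, 10)→(0, 2): d=(0,-8) top-left  bias=+0
  edge (0, 2)→(8, 8): d=(8,6) right/bottom  bias=-1
    (0,1)@(1, 3): e=[54,8,2] → █
    (1,1)@(3, 3): e=[50,24,-10] → ·
    (0,2)@(1, 5): e=[38,8,18] → █
    (1,2)@(3, 5): e=[34,24,6] → █
    (2,2)@(5, 5): e=[30,40,-6] → ·
    (0,3)@(1, 7): e=[22,8,34] → █
    (2,3)@(5, 7): e=[14,40,10] → █
    (3,3)@(7, 7): e=[10,56,-2] → ·
    (0,4)@(1, 9): e=[6,8,50] → █
    (2,4)@(5, 9): e=[-2,40,26] → ·
    (0,5)@(1, 11): e=[-10,8,66] → ·
    (1,5)@(3, 11): e=[-14,24,54] → ·
  covered (8 px):
    · · · ·
    █ · · ·
    █ █ · ·
    █ █ █ ·
    █ █ · ·
    · · · ·

Result: [24,22,18]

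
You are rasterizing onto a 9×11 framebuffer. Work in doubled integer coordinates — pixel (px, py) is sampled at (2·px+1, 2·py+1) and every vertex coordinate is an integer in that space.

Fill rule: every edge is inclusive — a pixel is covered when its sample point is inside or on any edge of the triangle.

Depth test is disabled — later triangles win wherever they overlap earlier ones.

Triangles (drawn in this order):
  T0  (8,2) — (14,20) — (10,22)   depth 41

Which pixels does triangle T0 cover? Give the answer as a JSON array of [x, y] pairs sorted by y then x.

T0:
  2·area = 84
  edge (8, 2)→(14, 20): d=(6,18) inclusive
  edge (14, 20)→(10, 22): d=(-4,2) inclusive
  edge (10, 22)→(8, 2): d=(-2,-20) inclusive
    (4,2)@(9, 5): e=[0,70,14] → █  [on edge]
    (5,2)@(11, 5): e=[-36,66,54] → ·
    (4,3)@(9, 7): e=[12,62,10] → █
    (5,3)@(11, 7): e=[-24,58,50] → ·
    (4,4)@(9, 9): e=[24,54,6] → █
    (5,4)@(11, 9): e=[-12,50,46] → ·
    (4,5)@(9, 11): e=[36,46,2] → █
    (5,5)@(11, 11): e=[0,42,42] → █  [on edge]
    (6,5)@(13, 11): e=[-36,38,82] → ·
    (4,6)@(9, 13): e=[48,38,-2] → ·
    (5,6)@(11, 13): e=[12,34,38] → █
    (6,6)@(13, 13): e=[-24,30,78] → ·
    (6,8)@(13, 17): e=[0,14,70] → █  [on edge]
  covered (12 px):
    · · · · · · · · ·
    · · · · · · · · ·
    · · · · █ · · · ·
    · · · · █ · · · ·
    · · · · █ · · · ·
    · · · · █ █ · · ·
    · · · · · █ · · ·
    · · · · · █ · · ·
    · · · · · █ █ · ·
    · · · · · █ █ · ·
    · · · · · █ · · ·

Answer: [[4,2],[4,3],[4,4],[4,5],[5,5],[5,6],[5,7],[5,8],[6,8],[5,9],[6,9],[5,10]]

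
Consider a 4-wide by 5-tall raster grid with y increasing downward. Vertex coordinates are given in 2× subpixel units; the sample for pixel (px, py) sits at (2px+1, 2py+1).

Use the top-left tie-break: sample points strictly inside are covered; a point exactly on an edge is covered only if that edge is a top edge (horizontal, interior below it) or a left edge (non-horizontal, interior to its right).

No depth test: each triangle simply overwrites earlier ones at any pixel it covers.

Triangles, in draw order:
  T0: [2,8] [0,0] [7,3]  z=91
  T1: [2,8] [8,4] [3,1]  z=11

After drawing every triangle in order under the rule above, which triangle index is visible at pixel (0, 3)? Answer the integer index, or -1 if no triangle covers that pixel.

T0:
  2·area = 50
  edge (2, 8)→(0, 0): d=(-2,-8) top-left  bias=+0
  edge (0, 0)→(7, 3): d=(7,3) right/bottom  bias=-1
  edge (7, 3)→(2, 8): d=(-5,5) right/bottom  bias=-1
    (0,0)@(1, 1): e=[6,4,40] → █
    (1,0)@(3, 1): e=[22,-2,30] → ·
    (0,1)@(1, 3): e=[2,18,30] → █
    (1,1)@(3, 3): e=[18,12,20] → █
    (2,1)@(5, 3): e=[34,6,10] → █
    (3,1)@(7, 3): e=[50,0,0] → ·  [on edge]
    (0,2)@(1, 5): e=[-2,32,20] → ·
    (1,2)@(3, 5): e=[14,26,10] → █
    (2,2)@(5, 5): e=[30,20,0] → ·  [on edge]
    (1,3)@(3, 7): e=[10,40,0] → ·  [on edge]
    (0,4)@(1, 9): e=[-10,60,0] → ·  [on edge]
  covered (5 px):
    █ · · ·
    █ █ █ ·
    · █ · ·
    · · · ·
    · · · ·
T1:
  2·area = 38  (B↔C swapped to make it positive)
  edge (2, 8)→(3, 1): d=(1,-7) top-left  bias=+0
  edge (3, 1)→(8, 4): d=(5,3) right/bottom  bias=-1
  edge (8, 4)→(2, 8): d=(-6,4) right/bottom  bias=-1
    (1,0)@(3, 1): e=[0,0,38] → ·  [on edge]
    (1,1)@(3, 3): e=[2,10,26] → █
    (2,1)@(5, 3): e=[16,4,18] → █
    (3,1)@(7, 3): e=[30,-2,10] → ·
    (1,2)@(3, 5): e=[4,20,14] → █
    (3,2)@(7, 5): e=[32,8,-2] → ·
    (1,3)@(3, 7): e=[6,30,2] → █
    (2,3)@(5, 7): e=[20,24,-6] → ·
    (1,4)@(3, 9): e=[8,40,-10] → ·
  covered (5 px):
    · · · ·
    · █ █ ·
    · █ █ ·
    · █ · ·
    · · · ·

Z-buffer (winner per pixel, '.' = empty):
  0 . . .
  0 1 1 .
  . 1 1 .
  . 1 . .
  . . . .

Answer: -1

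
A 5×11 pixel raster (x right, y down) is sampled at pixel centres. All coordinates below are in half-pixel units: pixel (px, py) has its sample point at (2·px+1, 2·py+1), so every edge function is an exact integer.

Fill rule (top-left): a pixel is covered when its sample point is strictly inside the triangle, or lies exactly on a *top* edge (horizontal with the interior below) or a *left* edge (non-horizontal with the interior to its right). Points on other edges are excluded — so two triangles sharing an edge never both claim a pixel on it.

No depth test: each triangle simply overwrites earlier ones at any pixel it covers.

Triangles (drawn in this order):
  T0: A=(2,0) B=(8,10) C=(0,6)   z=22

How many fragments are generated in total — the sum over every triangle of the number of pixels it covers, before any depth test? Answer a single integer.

T0:
  2·area = 56
  edge (2, 0)→(8, 10): d=(6,10) right/bottom  bias=-1
  edge (8, 10)→(0, 6): d=(-8,-4) top-left  bias=+0
  edge (0, 6)→(2, 0): d=(2,-6) top-left  bias=+0
    (0,1)@(1, 3): e=[28,28,0] → #  [on edge]
    (1,1)@(3, 3): e=[8,36,12] → #
    (2,1)@(5, 3): e=[-12,44,24] → ·
    (0,2)@(1, 5): e=[40,12,4] → #
    (2,2)@(5, 5): e=[0,28,28] → ·  [on edge]
    (0,3)@(1, 7): e=[52,-4,8] → ·
    (1,3)@(3, 7): e=[32,4,20] → #
    (2,3)@(5, 7): e=[12,12,32] → #
    (3,3)@(7, 7): e=[-8,20,44] → ·
    (1,4)@(3, 9): e=[44,-12,24] → ·
    (2,4)@(5, 9): e=[24,-4,36] → ·
    (3,4)@(7, 9): e=[4,4,48] → #
  covered (7 px):
    · · · · ·
    # # · · ·
    # # · · ·
    · # # · ·
    · · · # ·
    · · · · ·
    · · · · ·
    · · · · ·
    · · · · ·
    · · · · ·
    · · · · ·

Final: 7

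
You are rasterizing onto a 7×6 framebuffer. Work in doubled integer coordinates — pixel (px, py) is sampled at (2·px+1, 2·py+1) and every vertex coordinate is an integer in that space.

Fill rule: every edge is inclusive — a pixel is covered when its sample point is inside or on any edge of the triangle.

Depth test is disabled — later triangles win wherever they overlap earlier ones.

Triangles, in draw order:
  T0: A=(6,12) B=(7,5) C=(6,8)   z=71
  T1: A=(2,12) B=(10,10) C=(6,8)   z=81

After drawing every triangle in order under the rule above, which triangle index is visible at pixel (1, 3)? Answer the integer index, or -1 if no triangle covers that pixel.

T0:
  2·area = 4  (B↔C swapped to make it positive)
  edge (6, 12)→(6, 8): d=(0,-4) inclusive
  edge (6, 8)→(7, 5): d=(1,-3) inclusive
  edge (7, 5)→(6, 12): d=(-1,7) inclusive
    (3,2)@(7, 5): e=[4,0,0] → #  [on edge]
    (4,2)@(9, 5): e=[12,6,-14] → ·
    (3,3)@(7, 7): e=[4,2,-2] → ·
    (2,5)@(5, 11): e=[-4,0,8] → ·  [on edge]
  covered (1 px):
    · · · · · · ·
    · · · · · · ·
    · · · # · · ·
    · · · · · · ·
    · · · · · · ·
    · · · · · · ·
T1:
  2·area = 24  (B↔C swapped to make it positive)
  edge (2, 12)→(6, 8): d=(4,-4) inclusive
  edge (6, 8)→(10, 10): d=(4,2) inclusive
  edge (10, 10)→(2, 12): d=(-8,2) inclusive
    (6,0)@(13, 1): e=[0,-42,66] → ·  [on edge]
    (5,1)@(11, 3): e=[0,-30,54] → ·  [on edge]
    (4,2)@(9, 5): e=[0,-18,42] → ·  [on edge]
    (3,3)@(7, 7): e=[0,-6,30] → ·  [on edge]
    (2,4)@(5, 9): e=[0,6,18] → #  [on edge]
    (3,4)@(7, 9): e=[8,2,14] → #
    (4,4)@(9, 9): e=[16,-2,10] → ·
    (1,5)@(3, 11): e=[0,18,6] → #  [on edge]
    (3,5)@(7, 11): e=[16,10,-2] → ·
  covered (4 px):
    · · · · · · ·
    · · · · · · ·
    · · · · · · ·
    · · · · · · ·
    · · # # · · ·
    · # # · · · ·

Z-buffer (winner per pixel, '.' = empty):
  . . . . . . .
  . . . . . . .
  . . . 0 . . .
  . . . . . . .
  . . 1 1 . . .
  . 1 1 . . . .

Result: -1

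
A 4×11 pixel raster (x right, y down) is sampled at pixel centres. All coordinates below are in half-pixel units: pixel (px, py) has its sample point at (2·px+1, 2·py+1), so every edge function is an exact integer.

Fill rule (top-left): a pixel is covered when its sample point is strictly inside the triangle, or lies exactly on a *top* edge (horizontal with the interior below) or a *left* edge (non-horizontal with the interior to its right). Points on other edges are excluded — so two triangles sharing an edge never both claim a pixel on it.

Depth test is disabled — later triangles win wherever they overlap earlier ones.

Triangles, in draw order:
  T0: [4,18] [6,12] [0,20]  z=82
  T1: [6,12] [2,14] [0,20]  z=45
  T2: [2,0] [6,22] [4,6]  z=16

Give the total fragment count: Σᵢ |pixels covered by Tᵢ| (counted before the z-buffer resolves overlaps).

T0:
  2·area = 20  (B↔C swapped to make it positive)
  edge (4, 18)→(0, 20): d=(-4,2) right/bottom  bias=-1
  edge (0, 20)→(6, 12): d=(6,-8) top-left  bias=+0
  edge (6, 12)→(4, 18): d=(-2,6) right/bottom  bias=-1
    (3,4)@(7, 9): e=[30,-10,0] → ·  [on edge]
    (2,7)@(5, 15): e=[10,10,0] → ·  [on edge]
    (1,8)@(3, 17): e=[6,6,8] → █
    (2,8)@(5, 17): e=[2,22,-4] → ·
    (0,9)@(1, 19): e=[2,2,16] → █
    (1,9)@(3, 19): e=[-2,18,4] → ·
    (0,10)@(1, 21): e=[-6,14,12] → ·
    (1,10)@(3, 21): e=[-10,30,0] → ·  [on edge]
  covered (2 px):
    · · · ·
    · · · ·
    · · · ·
    · · · ·
    · · · ·
    · · · ·
    · · · ·
    · · · ·
    · █ · ·
    █ · · ·
    · · · ·
T1:
  2·area = 20  (B↔C swapped to make it positive)
  edge (6, 12)→(0, 20): d=(-6,8) right/bottom  bias=-1
  edge (0, 20)→(2, 14): d=(2,-6) top-left  bias=+0
  edge (2, 14)→(6, 12): d=(4,-2) top-left  bias=+0
    (2,2)@(5, 5): e=[50,0,-30] → ·  [on edge]
    (1,5)@(3, 11): e=[30,0,-10] → ·  [on edge]
    (2,6)@(5, 13): e=[2,16,2] → █
    (3,6)@(7, 13): e=[-14,28,6] → ·
    (1,7)@(3, 15): e=[6,8,6] → █
    (2,7)@(5, 15): e=[-10,20,10] → ·
    (0,8)@(1, 17): e=[10,0,10] → █  [on edge]
    (1,8)@(3, 17): e=[-6,12,14] → ·
    (0,9)@(1, 19): e=[-2,4,18] → ·
  covered (3 px):
    · · · ·
    · · · ·
    · · · ·
    · · · ·
    · · · ·
    · · · ·
    · · █ ·
    · █ · ·
    █ · · ·
    · · · ·
    · · · ·
T2:
  2·area = 20  (B↔C swapped to make it positive)
  edge (2, 0)→(4, 6): d=(2,6) right/bottom  bias=-1
  edge (4, 6)→(6, 22): d=(2,16) right/bottom  bias=-1
  edge (6, 22)→(2, 0): d=(-4,-22) top-left  bias=+0
    (1,1)@(3, 3): e=[0,10,10] → ·  [on edge]
    (1,2)@(3, 5): e=[4,14,2] → █
    (2,2)@(5, 5): e=[-8,-18,46] → ·
    (1,3)@(3, 7): e=[8,18,-6] → ·
    (2,4)@(5, 9): e=[0,-10,30] → ·  [on edge]
    (2,7)@(5, 15): e=[12,2,6] → █
    (3,7)@(7, 15): e=[0,-30,50] → ·  [on edge]
    (2,8)@(5, 17): e=[16,6,-2] → ·
  covered (2 px):
    · · · ·
    · · · ·
    · █ · ·
    · · · ·
    · · · ·
    · · · ·
    · · · ·
    · · █ ·
    · · · ·
    · · · ·
    · · · ·

Answer: 7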